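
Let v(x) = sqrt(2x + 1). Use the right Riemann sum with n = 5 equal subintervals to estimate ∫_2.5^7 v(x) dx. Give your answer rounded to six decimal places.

Δx = (7 − 2.5)/5 = 0.9.
Right endpoints: 3.4, 4.3, 5.2, 6.1, 7.
v(3.4) ≈ 2.792848, v(4.3) ≈ 3.098387, v(5.2) ≈ 3.376389, v(6.1) ≈ 3.633180, v(7) ≈ 3.872983.
Sum = Δx · [v(3.4) + v(4.3) + v(5.2) + v(6.1) + v(7)].
Sum ≈ 15.096408.

15.096408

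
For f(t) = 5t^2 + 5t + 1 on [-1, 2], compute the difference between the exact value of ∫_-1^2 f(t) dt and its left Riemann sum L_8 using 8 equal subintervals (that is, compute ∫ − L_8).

Exact integral: ∫_-1^2 f(t) dt = 25.5.
L_8 = 20.2265625.
Error = 25.5 − 20.2265625 = 5.2734375.

5.2734375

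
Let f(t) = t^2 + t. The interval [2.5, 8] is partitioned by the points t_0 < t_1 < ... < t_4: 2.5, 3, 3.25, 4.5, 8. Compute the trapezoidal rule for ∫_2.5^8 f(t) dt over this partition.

Subinterval widths: 0.5, 0.25, 1.25, 3.5.
f(2.5) = 8.75, f(3) = 12, f(3.25) = 13.8125, f(4.5) = 24.75, f(8) = 72.
On each subinterval the trapezoid contributes (Δt_i/2)·[f(t_{i-1}) + f(t_i)].
Sum = 201.828125.

201.828125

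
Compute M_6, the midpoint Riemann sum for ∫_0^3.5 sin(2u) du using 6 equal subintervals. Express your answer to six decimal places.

0.130315

Δu = (3.5 − 0)/6 = 7/12.
Midpoints: 7/24, 0.875, 35/24, 49/24, 2.625, 77/24.
f(7/24) ≈ 0.550809, f(0.875) ≈ 0.983986, f(35/24) ≈ 0.223034, f(49/24) ≈ -0.808584, f(2.625) ≈ -0.858934, f(77/24) ≈ 0.133085.
Sum = Δu · [f(7/24) + f(0.875) + f(35/24) + ...].
Sum ≈ 0.130315.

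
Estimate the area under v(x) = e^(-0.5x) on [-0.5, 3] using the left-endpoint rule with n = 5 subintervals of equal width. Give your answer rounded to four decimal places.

2.5147

Δx = (3 − (-0.5))/5 = 0.7.
Left endpoints: -0.5, 0.2, 0.9, 1.6, 2.3.
v(-0.5) ≈ 1.2840, v(0.2) ≈ 0.9048, v(0.9) ≈ 0.6376, v(1.6) ≈ 0.4493, v(2.3) ≈ 0.3166.
Sum = Δx · [v(-0.5) + v(0.2) + v(0.9) + v(1.6) + v(2.3)].
Sum ≈ 2.5147.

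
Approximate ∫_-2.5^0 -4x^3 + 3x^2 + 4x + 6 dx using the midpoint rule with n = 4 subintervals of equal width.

Δx = (0 − (-2.5))/4 = 0.625.
Midpoints: -2.1875, -1.5625, -0.9375, -0.3125.
f(-2.1875) = 54759/1024, f(-1.5625) = 22869/1024, f(-0.9375) = 8379/1024, f(-0.3125) = 5289/1024.
Sum = Δx · [f(-2.1875) + f(-1.5625) + f(-0.9375) + f(-0.3125)].
Sum = 55.72265625.

55.72265625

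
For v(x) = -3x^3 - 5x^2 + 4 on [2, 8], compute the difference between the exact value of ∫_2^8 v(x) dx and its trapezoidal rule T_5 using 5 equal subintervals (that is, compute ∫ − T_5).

Exact integral: ∫_2^8 v(x) dx = -3876.
T_5 = -3948.
Error = -3876 − (-3948) = 72.

72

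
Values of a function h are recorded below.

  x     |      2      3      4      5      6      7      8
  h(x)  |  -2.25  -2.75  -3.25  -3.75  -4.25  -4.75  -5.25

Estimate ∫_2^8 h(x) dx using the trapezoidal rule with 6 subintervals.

Δx = 1.
T_6 = (1/2)·[(-2.25) + 2·(-2.75) + 2·(-3.25) + 2·(-3.75) + 2·(-4.25) + 2·(-4.75) + (-5.25)] = -22.5.

-22.5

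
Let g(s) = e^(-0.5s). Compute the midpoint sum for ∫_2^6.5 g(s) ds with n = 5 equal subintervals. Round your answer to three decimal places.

Δs = (6.5 − 2)/5 = 0.9.
Midpoints: 2.45, 3.35, 4.25, 5.15, 6.05.
g(2.45) ≈ 0.294, g(3.35) ≈ 0.187, g(4.25) ≈ 0.119, g(5.15) ≈ 0.076, g(6.05) ≈ 0.049.
Sum = Δs · [g(2.45) + g(3.35) + g(4.25) + g(5.15) + g(6.05)].
Sum ≈ 0.653.

0.653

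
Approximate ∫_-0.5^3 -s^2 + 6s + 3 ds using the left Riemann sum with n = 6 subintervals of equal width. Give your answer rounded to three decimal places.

Δs = (3 − (-0.5))/6 = 7/12.
Left endpoints: -0.5, 1/12, 2/3, 1.25, 11/6, 29/12.
f(-0.5) = -0.25, f(1/12) = 503/144, f(2/3) = 59/9, f(1.25) = 8.9375, f(11/6) = 383/36, f(29/12) = 1679/144.
Sum = Δs · [f(-0.5) + f(1/12) + f(2/3) + ...].
Sum ≈ 23.937.

23.937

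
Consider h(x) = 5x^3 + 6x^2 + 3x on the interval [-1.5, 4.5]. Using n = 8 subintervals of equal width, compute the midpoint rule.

714.234375

Δx = (4.5 − (-1.5))/8 = 0.75.
Midpoints: -1.125, -0.375, 0.375, 1.125, 1.875, 2.625, 3.375, 4.125.
h(-1.125) = -1485/512, h(-0.375) = -279/512, h(0.375) = 1143/512, h(1.125) = 9261/512, h(1.875) = 30555/512, h(2.625) = 71505/512, h(3.375) = 138591/512, h(4.125) = 238293/512.
Sum = Δx · [h(-1.125) + h(-0.375) + h(0.375) + ...].
Sum = 714.234375.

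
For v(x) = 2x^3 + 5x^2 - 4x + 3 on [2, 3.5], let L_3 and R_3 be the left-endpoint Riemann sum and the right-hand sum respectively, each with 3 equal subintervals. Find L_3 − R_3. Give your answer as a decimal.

-52.5

L_3 = 88.25.
R_3 = 140.75.
L_3 − R_3 = -52.5.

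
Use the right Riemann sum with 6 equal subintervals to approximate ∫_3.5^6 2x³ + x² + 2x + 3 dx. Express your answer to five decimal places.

742.18605

Δx = (6 − 3.5)/6 = 5/12.
Right endpoints: 47/12, 13/3, 4.75, 31/6, 67/12, 6.
f(47/12) = 126437/864, f(13/3) = 5216/27, f(4.75) = 249.40625, f(31/6) = 17057/54, f(67/12) = 339937/864, f(6) = 483.
Sum = Δx · [f(47/12) + f(13/3) + f(4.75) + ...].
Sum ≈ 742.18605.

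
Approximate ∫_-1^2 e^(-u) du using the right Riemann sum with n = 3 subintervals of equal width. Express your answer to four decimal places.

Δu = (2 − (-1))/3 = 1.
Right endpoints: 0, 1, 2.
f(0) ≈ 1.0000, f(1) ≈ 0.3679, f(2) ≈ 0.1353.
Sum = Δu · [f(0) + f(1) + f(2)].
Sum ≈ 1.5032.

1.5032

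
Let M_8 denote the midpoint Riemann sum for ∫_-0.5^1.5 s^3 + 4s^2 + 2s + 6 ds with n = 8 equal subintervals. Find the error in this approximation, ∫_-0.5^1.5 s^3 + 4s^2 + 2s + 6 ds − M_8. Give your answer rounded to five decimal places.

0.05729

Exact integral: ∫_-0.5^1.5 f(s) ds ≈ 19.9166667.
M_8 = 19.859375.
Error ≈ 19.9166667 − 19.859375 ≈ 0.05729.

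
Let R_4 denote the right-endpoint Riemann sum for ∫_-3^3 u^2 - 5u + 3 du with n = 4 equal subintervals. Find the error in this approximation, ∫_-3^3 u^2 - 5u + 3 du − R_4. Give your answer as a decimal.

20.25

Exact integral: ∫_-3^3 f(u) du = 36.
R_4 = 15.75.
Error = 36 − 15.75 = 20.25.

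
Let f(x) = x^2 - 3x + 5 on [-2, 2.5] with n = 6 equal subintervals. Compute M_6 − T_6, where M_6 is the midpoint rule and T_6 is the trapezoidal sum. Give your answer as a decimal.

-0.6328125

M_6 = 26.7890625.
T_6 = 27.421875.
M_6 − T_6 = -0.6328125.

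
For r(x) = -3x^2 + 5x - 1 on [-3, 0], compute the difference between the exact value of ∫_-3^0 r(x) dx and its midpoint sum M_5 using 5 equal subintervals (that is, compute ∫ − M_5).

Exact integral: ∫_-3^0 r(x) dx = -52.5.
M_5 = -52.23.
Error = -52.5 − (-52.23) = -0.27.

-0.27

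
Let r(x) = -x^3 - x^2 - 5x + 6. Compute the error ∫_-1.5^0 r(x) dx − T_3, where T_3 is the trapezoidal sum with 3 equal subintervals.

-0.078125

Exact integral: ∫_-1.5^0 r(x) dx = 14.765625.
T_3 = 14.84375.
Error = 14.765625 − 14.84375 = -0.078125.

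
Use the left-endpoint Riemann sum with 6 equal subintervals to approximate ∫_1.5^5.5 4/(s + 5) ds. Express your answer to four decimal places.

1.9986

Δs = (5.5 − 1.5)/6 = 2/3.
Left endpoints: 1.5, 13/6, 17/6, 3.5, 25/6, 29/6.
f(1.5) = 8/13, f(13/6) = 24/43, f(17/6) = 24/47, f(3.5) = 8/17, f(25/6) = 24/55, f(29/6) = 24/59.
Sum = Δs · [f(1.5) + f(13/6) + f(17/6) + ...].
Sum ≈ 1.9986.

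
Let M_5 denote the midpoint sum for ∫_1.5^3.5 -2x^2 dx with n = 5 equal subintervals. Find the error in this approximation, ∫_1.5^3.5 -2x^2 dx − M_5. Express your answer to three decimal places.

Exact integral: ∫_1.5^3.5 f(x) dx ≈ -26.33333.
M_5 = -26.28.
Error ≈ -26.33333 − (-26.28) ≈ -0.053.

-0.053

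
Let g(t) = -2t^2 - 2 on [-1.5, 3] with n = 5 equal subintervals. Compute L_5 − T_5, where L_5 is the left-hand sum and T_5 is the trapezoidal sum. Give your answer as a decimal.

6.075

L_5 = -24.39.
T_5 = -30.465.
L_5 − T_5 = 6.075.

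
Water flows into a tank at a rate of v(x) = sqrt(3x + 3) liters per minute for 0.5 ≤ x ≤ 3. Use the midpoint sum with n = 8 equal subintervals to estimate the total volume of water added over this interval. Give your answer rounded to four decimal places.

Δx = (3 − 0.5)/8 = 0.3125.
Midpoints: 0.65625, 0.96875, 1.28125, 1.59375, 1.90625, 2.21875, 2.53125, 2.84375.
v(0.65625) ≈ 2.2291, v(0.96875) ≈ 2.4303, v(1.28125) ≈ 2.6161, v(1.59375) ≈ 2.7895, v(1.90625) ≈ 2.9528, v(2.21875) ≈ 3.1075, v(2.53125) ≈ 3.2548, v(2.84375) ≈ 3.3958.
Sum = Δx · [v(0.65625) + v(0.96875) + v(1.28125) + ...].
Sum ≈ 7.1174.

7.1174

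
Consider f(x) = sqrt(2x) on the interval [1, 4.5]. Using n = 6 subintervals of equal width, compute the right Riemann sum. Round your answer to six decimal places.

Δx = (4.5 − 1)/6 = 7/12.
Right endpoints: 19/12, 13/6, 2.75, 10/3, 47/12, 4.5.
f(19/12) ≈ 1.779513, f(13/6) ≈ 2.081666, f(2.75) ≈ 2.345208, f(10/3) ≈ 2.581989, f(47/12) ≈ 2.798809, f(4.5) ≈ 3.000000.
Sum = Δx · [f(19/12) + f(13/6) + f(2.75) + ...].
Sum ≈ 8.509191.

8.509191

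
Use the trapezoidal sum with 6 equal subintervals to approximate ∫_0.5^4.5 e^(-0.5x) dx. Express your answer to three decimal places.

1.359

Δx = (4.5 − 0.5)/6 = 2/3.
f(0.5) ≈ 0.779, f(7/6) ≈ 0.558, f(11/6) ≈ 0.400, f(2.5) ≈ 0.287, f(19/6) ≈ 0.205, f(23/6) ≈ 0.147, f(4.5) ≈ 0.105.
T_6 = (Δx/2)·[f(x_0) + 2f(x_1) + ... + 2f(x_{5}) + f(x_6)].
Sum ≈ 1.359.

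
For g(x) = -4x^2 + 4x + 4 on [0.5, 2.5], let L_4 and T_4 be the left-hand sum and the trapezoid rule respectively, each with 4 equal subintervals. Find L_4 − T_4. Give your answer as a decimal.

L_4 = 3.
T_4 = -1.
L_4 − T_4 = 4.

4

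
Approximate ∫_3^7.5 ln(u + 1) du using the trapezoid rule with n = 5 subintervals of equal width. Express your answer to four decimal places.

Δu = (7.5 − 3)/5 = 0.9.
f(3) ≈ 1.3863, f(3.9) ≈ 1.5892, f(4.8) ≈ 1.7579, f(5.7) ≈ 1.9021, f(6.6) ≈ 2.0281, f(7.5) ≈ 2.1401.
T_5 = (Δu/2)·[f(u_0) + 2f(u_1) + ... + 2f(u_{4}) + f(u_5)].
Sum ≈ 8.1365.

8.1365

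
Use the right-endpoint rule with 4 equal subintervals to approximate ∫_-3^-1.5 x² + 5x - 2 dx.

Δx = (-1.5 − (-3))/4 = 0.375.
Right endpoints: -2.625, -2.25, -1.875, -1.5.
f(-2.625) = -8.234375, f(-2.25) = -8.1875, f(-1.875) = -7.859375, f(-1.5) = -7.25.
Sum = Δx · [f(-2.625) + f(-2.25) + f(-1.875) + f(-1.5)].
Sum = -11.82421875.

-11.82421875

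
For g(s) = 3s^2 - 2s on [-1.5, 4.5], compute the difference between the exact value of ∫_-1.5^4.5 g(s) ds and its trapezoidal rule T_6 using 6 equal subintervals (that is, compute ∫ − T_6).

Exact integral: ∫_-1.5^4.5 g(s) ds = 76.5.
T_6 = 79.5.
Error = 76.5 − 79.5 = -3.

-3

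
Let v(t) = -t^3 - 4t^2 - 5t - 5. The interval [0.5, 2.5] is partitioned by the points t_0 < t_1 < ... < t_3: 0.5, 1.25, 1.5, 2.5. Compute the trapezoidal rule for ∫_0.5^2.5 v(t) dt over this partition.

-57.5703125

Subinterval widths: 0.75, 0.25, 1.
v(0.5) = -8.625, v(1.25) = -19.453125, v(1.5) = -24.875, v(2.5) = -58.125.
On each subinterval the trapezoid contributes (Δt_i/2)·[v(t_{i-1}) + v(t_i)].
Sum = -57.5703125.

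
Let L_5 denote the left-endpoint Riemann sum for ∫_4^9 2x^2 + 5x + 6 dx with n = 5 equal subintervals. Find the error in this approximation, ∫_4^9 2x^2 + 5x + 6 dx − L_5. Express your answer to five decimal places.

75.83333

Exact integral: ∫_4^9 f(x) dx ≈ 635.8333333.
L_5 = 560.
Error ≈ 635.8333333 − 560 ≈ 75.83333.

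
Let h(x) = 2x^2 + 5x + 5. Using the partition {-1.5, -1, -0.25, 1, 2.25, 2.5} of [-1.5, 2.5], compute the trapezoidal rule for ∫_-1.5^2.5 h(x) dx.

Subinterval widths: 0.5, 0.75, 1.25, 1.25, 0.25.
h(-1.5) = 2, h(-1) = 2, h(-0.25) = 3.875, h(1) = 12, h(2.25) = 26.375, h(2.5) = 30.
On each subinterval the trapezoid contributes (Δx_i/2)·[h(x_{i-1}) + h(x_i)].
Sum = 44.15625.

44.15625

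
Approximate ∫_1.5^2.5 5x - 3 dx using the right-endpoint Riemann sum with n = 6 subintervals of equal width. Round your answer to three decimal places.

7.417

Δx = (2.5 − 1.5)/6 = 1/6.
Right endpoints: 5/3, 11/6, 2, 13/6, 7/3, 2.5.
f(5/3) = 16/3, f(11/6) = 37/6, f(2) = 7, f(13/6) = 47/6, f(7/3) = 26/3, f(2.5) = 9.5.
Sum = Δx · [f(5/3) + f(11/6) + f(2) + ...].
Sum ≈ 7.417.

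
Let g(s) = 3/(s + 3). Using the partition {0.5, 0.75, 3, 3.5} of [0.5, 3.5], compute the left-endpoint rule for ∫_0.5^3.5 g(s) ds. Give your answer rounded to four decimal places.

Subinterval widths: 0.25, 2.25, 0.5.
Left endpoints: 0.5, 0.75, 3.
g(0.5) = 6/7, g(0.75) = 0.8, g(3) = 0.5.
Sum = Σ Δs_i · g(s_i).
Sum ≈ 2.2643.

2.2643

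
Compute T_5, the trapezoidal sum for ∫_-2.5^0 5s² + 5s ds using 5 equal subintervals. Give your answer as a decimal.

Δs = (0 − (-2.5))/5 = 0.5.
f(-2.5) = 18.75, f(-2) = 10, f(-1.5) = 3.75, f(-1) = 0, f(-0.5) = -1.25, f(0) = 0.
T_5 = (Δs/2)·[f(s_0) + 2f(s_1) + ... + 2f(s_{4}) + f(s_5)].
Sum = 10.9375.

10.9375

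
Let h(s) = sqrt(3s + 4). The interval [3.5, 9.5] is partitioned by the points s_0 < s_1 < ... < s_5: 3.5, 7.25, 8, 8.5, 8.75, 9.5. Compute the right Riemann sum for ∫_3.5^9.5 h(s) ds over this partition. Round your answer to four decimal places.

31.3642

Subinterval widths: 3.75, 0.75, 0.5, 0.25, 0.75.
Right endpoints: 7.25, 8, 8.5, 8.75, 9.5.
h(7.25) ≈ 5.0744, h(8) ≈ 5.2915, h(8.5) ≈ 5.4314, h(8.75) ≈ 5.5000, h(9.5) ≈ 5.7009.
Sum = Σ Δs_i · h(s_i).
Sum ≈ 31.3642.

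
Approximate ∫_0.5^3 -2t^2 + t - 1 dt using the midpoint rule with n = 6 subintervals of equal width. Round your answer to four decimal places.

-15.9693

Δt = (3 − 0.5)/6 = 5/12.
Midpoints: 17/24, 1.125, 37/24, 47/24, 2.375, 67/24.
f(17/24) = -373/288, f(1.125) = -2.40625, f(37/24) = -1213/288, f(47/24) = -1933/288, f(2.375) = -9.90625, f(67/24) = -3973/288.
Sum = Δt · [f(17/24) + f(1.125) + f(37/24) + ...].
Sum ≈ -15.9693.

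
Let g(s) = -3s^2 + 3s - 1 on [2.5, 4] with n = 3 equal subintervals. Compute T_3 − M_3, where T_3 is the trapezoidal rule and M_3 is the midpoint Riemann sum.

-0.28125

T_3 = -35.4375.
M_3 = -35.15625.
T_3 − M_3 = -0.28125.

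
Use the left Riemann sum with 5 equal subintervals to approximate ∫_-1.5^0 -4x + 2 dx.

8.4

Δx = (0 − (-1.5))/5 = 0.3.
Left endpoints: -1.5, -1.2, -0.9, -0.6, -0.3.
f(-1.5) = 8, f(-1.2) = 6.8, f(-0.9) = 5.6, f(-0.6) = 4.4, f(-0.3) = 3.2.
Sum = Δx · [f(-1.5) + f(-1.2) + f(-0.9) + f(-0.6) + f(-0.3)].
Sum = 8.4.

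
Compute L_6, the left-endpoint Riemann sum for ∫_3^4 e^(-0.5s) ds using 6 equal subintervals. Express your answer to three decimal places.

0.183

Δs = (4 − 3)/6 = 1/6.
Left endpoints: 3, 19/6, 10/3, 3.5, 11/3, 23/6.
f(3) ≈ 0.223, f(19/6) ≈ 0.205, f(10/3) ≈ 0.189, f(3.5) ≈ 0.174, f(11/3) ≈ 0.160, f(23/6) ≈ 0.147.
Sum = Δs · [f(3) + f(19/6) + f(10/3) + ...].
Sum ≈ 0.183.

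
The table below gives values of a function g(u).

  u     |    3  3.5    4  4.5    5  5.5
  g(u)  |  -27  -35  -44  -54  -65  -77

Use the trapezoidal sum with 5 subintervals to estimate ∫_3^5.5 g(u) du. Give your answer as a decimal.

Δu = 0.5.
T_5 = (0.5/2)·[(-27) + 2·(-35) + 2·(-44) + 2·(-54) + 2·(-65) + (-77)] = -125.

-125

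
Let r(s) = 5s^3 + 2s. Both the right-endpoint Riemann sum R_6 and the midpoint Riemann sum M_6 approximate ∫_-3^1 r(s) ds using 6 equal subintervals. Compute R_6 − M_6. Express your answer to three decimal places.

42.667

R_6 ≈ -63.11111.
M_6 ≈ -105.77778.
R_6 − M_6 ≈ 42.667.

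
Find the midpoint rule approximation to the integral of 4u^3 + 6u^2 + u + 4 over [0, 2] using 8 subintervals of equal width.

Δu = (2 − 0)/8 = 0.25.
Midpoints: 0.125, 0.375, 0.625, 0.875, 1.125, 1.375, 1.625, 1.875.
f(0.125) = 4.2265625, f(0.375) = 5.4296875, f(0.625) = 7.9453125, f(0.875) = 12.1484375, f(1.125) = 18.4140625, f(1.375) = 27.1171875, f(1.625) = 38.6328125, f(1.875) = 53.3359375.
Sum = Δu · [f(0.125) + f(0.375) + f(0.625) + ...].
Sum = 41.8125.

41.8125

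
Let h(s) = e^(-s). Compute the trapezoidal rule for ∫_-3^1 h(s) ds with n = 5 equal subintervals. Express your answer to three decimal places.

Δs = (1 − (-3))/5 = 0.8.
h(-3) ≈ 20.086, h(-2.2) ≈ 9.025, h(-1.4) ≈ 4.055, h(-0.6) ≈ 1.822, h(0.2) ≈ 0.819, h(1) ≈ 0.368.
T_5 = (Δs/2)·[h(s_0) + 2h(s_1) + ... + 2h(s_{4}) + h(s_5)].
Sum ≈ 20.758.

20.758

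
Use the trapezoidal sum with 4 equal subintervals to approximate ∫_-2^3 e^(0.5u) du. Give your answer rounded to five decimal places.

Δu = (3 − (-2))/4 = 1.25.
f(-2) ≈ 0.36788, f(-0.75) ≈ 0.68729, f(0.5) ≈ 1.28403, f(1.75) ≈ 2.39888, f(3) ≈ 4.48169.
T_4 = (Δu/2)·[f(u_0) + 2f(u_1) + 2f(u_2) + 2f(u_3) + f(u_4)].
Sum ≈ 8.49372.

8.49372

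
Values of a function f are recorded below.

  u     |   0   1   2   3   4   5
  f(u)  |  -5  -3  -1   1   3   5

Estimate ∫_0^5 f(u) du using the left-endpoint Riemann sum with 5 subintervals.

Δu = 1.
Sum = 1·[(-5) + (-3) + (-1) + 1 + 3] = -5.

-5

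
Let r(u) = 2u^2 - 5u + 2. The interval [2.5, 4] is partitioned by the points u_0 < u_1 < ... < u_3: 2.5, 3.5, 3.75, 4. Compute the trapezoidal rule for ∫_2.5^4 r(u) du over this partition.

11.21875

Subinterval widths: 1, 0.25, 0.25.
r(2.5) = 2, r(3.5) = 9, r(3.75) = 11.375, r(4) = 14.
On each subinterval the trapezoid contributes (Δu_i/2)·[r(u_{i-1}) + r(u_i)].
Sum = 11.21875.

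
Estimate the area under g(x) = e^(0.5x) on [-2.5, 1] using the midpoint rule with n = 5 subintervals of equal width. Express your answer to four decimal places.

2.7106

Δx = (1 − (-2.5))/5 = 0.7.
Midpoints: -2.15, -1.45, -0.75, -0.05, 0.65.
g(-2.15) ≈ 0.3413, g(-1.45) ≈ 0.4843, g(-0.75) ≈ 0.6873, g(-0.05) ≈ 0.9753, g(0.65) ≈ 1.3840.
Sum = Δx · [g(-2.15) + g(-1.45) + g(-0.75) + g(-0.05) + g(0.65)].
Sum ≈ 2.7106.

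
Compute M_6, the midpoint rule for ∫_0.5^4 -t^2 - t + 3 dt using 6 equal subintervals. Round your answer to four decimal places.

Δt = (4 − 0.5)/6 = 7/12.
Midpoints: 19/24, 1.375, 47/24, 61/24, 3.125, 89/24.
f(19/24) = 911/576, f(1.375) = -0.265625, f(47/24) = -1609/576, f(61/24) = -3457/576, f(3.125) = -9.890625, f(89/24) = -8329/576.
Sum = Δt · [f(19/24) + f(1.375) + f(47/24) + ...].
Sum ≈ -18.5674.

-18.5674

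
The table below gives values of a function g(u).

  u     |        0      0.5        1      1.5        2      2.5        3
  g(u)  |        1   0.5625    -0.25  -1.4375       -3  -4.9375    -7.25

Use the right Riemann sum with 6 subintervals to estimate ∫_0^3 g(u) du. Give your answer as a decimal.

Δu = 0.5.
Sum = 0.5·[0.5625 + (-0.25) + (-1.4375) + (-3) + (-4.9375) + (-7.25)] = -8.15625.

-8.15625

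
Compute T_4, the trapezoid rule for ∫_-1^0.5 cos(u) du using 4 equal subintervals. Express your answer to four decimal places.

1.3054

Δu = (0.5 − (-1))/4 = 0.375.
f(-1) ≈ 0.5403, f(-0.625) ≈ 0.8110, f(-0.25) ≈ 0.9689, f(0.125) ≈ 0.9922, f(0.5) ≈ 0.8776.
T_4 = (Δu/2)·[f(u_0) + 2f(u_1) + 2f(u_2) + 2f(u_3) + f(u_4)].
Sum ≈ 1.3054.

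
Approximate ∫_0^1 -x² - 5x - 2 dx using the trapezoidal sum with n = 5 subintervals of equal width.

-4.84

Δx = (1 − 0)/5 = 0.2.
f(0) = -2, f(0.2) = -3.04, f(0.4) = -4.16, f(0.6) = -5.36, f(0.8) = -6.64, f(1) = -8.
T_5 = (Δx/2)·[f(x_0) + 2f(x_1) + ... + 2f(x_{4}) + f(x_5)].
Sum = -4.84.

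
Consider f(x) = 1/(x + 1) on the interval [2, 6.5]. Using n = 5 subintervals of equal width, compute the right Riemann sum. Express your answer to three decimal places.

Δx = (6.5 − 2)/5 = 0.9.
Right endpoints: 2.9, 3.8, 4.7, 5.6, 6.5.
f(2.9) = 10/39, f(3.8) = 5/24, f(4.7) = 10/57, f(5.6) = 5/33, f(6.5) = 2/15.
Sum = Δx · [f(2.9) + f(3.8) + f(4.7) + f(5.6) + f(6.5)].
Sum ≈ 0.833.

0.833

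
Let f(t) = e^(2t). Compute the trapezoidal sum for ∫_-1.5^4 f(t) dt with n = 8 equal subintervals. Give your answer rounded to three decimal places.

1718.197

Δt = (4 − (-1.5))/8 = 0.6875.
f(-1.5) ≈ 0.050, f(-0.8125) ≈ 0.197, f(-0.125) ≈ 0.779, f(0.5625) ≈ 3.080, f(1.25) ≈ 12.182, f(1.9375) ≈ 48.183, f(2.625) ≈ 190.566, f(3.3125) ≈ 753.704, f(4) ≈ 2980.958.
T_8 = (Δt/2)·[f(t_0) + 2f(t_1) + ... + 2f(t_{7}) + f(t_8)].
Sum ≈ 1718.197.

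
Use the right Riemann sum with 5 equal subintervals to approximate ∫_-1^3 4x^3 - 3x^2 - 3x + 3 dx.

Δx = (3 − (-1))/5 = 0.8.
Right endpoints: -0.2, 0.6, 1.4, 2.2, 3.
f(-0.2) = 3.448, f(0.6) = 0.984, f(1.4) = 3.896, f(2.2) = 24.472, f(3) = 75.
Sum = Δx · [f(-0.2) + f(0.6) + f(1.4) + f(2.2) + f(3)].
Sum = 86.24.

86.24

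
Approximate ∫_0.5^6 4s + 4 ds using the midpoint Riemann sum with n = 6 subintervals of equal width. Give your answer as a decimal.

Δs = (6 − 0.5)/6 = 11/12.
Midpoints: 23/24, 1.875, 67/24, 89/24, 4.625, 133/24.
f(23/24) = 47/6, f(1.875) = 11.5, f(67/24) = 91/6, f(89/24) = 113/6, f(4.625) = 22.5, f(133/24) = 157/6.
Sum = Δs · [f(23/24) + f(1.875) + f(67/24) + ...].
Sum = 93.5.

93.5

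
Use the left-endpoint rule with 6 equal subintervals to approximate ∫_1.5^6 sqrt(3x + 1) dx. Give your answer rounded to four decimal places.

14.7689

Δx = (6 − 1.5)/6 = 0.75.
Left endpoints: 1.5, 2.25, 3, 3.75, 4.5, 5.25.
f(1.5) ≈ 2.3452, f(2.25) ≈ 2.7839, f(3) ≈ 3.1623, f(3.75) ≈ 3.5000, f(4.5) ≈ 3.8079, f(5.25) ≈ 4.0927.
Sum = Δx · [f(1.5) + f(2.25) + f(3) + ...].
Sum ≈ 14.7689.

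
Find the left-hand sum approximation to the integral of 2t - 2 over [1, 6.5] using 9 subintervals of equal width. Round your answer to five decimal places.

26.88889

Δt = (6.5 − 1)/9 = 11/18.
Left endpoints: 1, 29/18, 20/9, 17/6, 31/9, 73/18, 14/3, 95/18, 53/9.
f(1) = 0, f(29/18) = 11/9, f(20/9) = 22/9, f(17/6) = 11/3, f(31/9) = 44/9, f(73/18) = 55/9, f(14/3) = 22/3, f(95/18) = 77/9, f(53/9) = 88/9.
Sum = Δt · [f(1) + f(29/18) + f(20/9) + ...].
Sum ≈ 26.88889.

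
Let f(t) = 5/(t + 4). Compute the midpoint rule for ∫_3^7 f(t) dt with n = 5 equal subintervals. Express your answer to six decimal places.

2.258312

Δt = (7 − 3)/5 = 0.8.
Midpoints: 3.4, 4.2, 5, 5.8, 6.6.
f(3.4) = 25/37, f(4.2) = 25/41, f(5) = 5/9, f(5.8) = 25/49, f(6.6) = 25/53.
Sum = Δt · [f(3.4) + f(4.2) + f(5) + f(5.8) + f(6.6)].
Sum ≈ 2.258312.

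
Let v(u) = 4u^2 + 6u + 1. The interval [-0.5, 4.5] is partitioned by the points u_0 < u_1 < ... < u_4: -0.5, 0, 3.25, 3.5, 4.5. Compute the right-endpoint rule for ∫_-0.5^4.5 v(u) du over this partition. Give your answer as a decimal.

331.1875

Subinterval widths: 0.5, 3.25, 0.25, 1.
Right endpoints: 0, 3.25, 3.5, 4.5.
v(0) = 1, v(3.25) = 62.75, v(3.5) = 71, v(4.5) = 109.
Sum = Σ Δu_i · v(u_i).
Sum = 331.1875.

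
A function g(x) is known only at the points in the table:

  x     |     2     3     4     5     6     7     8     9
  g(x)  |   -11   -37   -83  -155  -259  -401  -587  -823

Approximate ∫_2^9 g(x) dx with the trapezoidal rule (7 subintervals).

-1939

Δx = 1.
T_7 = (1/2)·[(-11) + 2·(-37) + 2·(-83) + 2·(-155) + 2·(-259) + 2·(-401) + 2·(-587) + (-823)] = -1939.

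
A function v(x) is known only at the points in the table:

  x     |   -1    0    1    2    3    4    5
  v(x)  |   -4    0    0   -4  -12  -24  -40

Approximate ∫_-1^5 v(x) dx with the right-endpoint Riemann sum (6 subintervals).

Δx = 1.
Sum = 1·[0 + 0 + (-4) + (-12) + (-24) + (-40)] = -80.

-80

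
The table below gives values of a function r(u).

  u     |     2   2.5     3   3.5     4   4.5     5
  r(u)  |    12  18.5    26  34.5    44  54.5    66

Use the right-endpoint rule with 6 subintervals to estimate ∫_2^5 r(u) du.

Δu = 0.5.
Sum = 0.5·[18.5 + 26 + 34.5 + 44 + 54.5 + 66] = 121.75.

121.75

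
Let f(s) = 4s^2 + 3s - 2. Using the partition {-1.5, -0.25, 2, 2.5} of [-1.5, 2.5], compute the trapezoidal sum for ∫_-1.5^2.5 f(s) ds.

32.3125

Subinterval widths: 1.25, 2.25, 0.5.
f(-1.5) = 2.5, f(-0.25) = -2.5, f(2) = 20, f(2.5) = 30.5.
On each subinterval the trapezoid contributes (Δs_i/2)·[f(s_{i-1}) + f(s_i)].
Sum = 32.3125.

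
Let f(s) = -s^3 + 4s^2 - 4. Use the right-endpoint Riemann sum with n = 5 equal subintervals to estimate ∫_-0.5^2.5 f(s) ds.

Δs = (2.5 − (-0.5))/5 = 0.6.
Right endpoints: 0.1, 0.7, 1.3, 1.9, 2.5.
f(0.1) = -3.961, f(0.7) = -2.383, f(1.3) = 0.563, f(1.9) = 3.581, f(2.5) = 5.375.
Sum = Δs · [f(0.1) + f(0.7) + f(1.3) + f(1.9) + f(2.5)].
Sum = 1.905.

1.905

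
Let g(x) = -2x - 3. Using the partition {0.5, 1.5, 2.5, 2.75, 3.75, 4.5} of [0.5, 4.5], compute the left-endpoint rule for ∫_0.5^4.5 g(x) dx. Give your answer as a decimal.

Subinterval widths: 1, 1, 0.25, 1, 0.75.
Left endpoints: 0.5, 1.5, 2.5, 2.75, 3.75.
g(0.5) = -4, g(1.5) = -6, g(2.5) = -8, g(2.75) = -8.5, g(3.75) = -10.5.
Sum = Σ Δx_i · g(x_i).
Sum = -28.375.

-28.375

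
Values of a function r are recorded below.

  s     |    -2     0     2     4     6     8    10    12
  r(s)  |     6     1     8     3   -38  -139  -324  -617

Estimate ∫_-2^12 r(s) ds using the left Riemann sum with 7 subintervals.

Δs = 2.
Sum = 2·[6 + 1 + 8 + 3 + (-38) + (-139) + (-324)] = -966.

-966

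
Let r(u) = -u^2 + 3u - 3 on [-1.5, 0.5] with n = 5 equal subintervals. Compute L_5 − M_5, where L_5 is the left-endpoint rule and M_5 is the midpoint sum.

L_5 = -11.82.
M_5 = -10.14.
L_5 − M_5 = -1.68.

-1.68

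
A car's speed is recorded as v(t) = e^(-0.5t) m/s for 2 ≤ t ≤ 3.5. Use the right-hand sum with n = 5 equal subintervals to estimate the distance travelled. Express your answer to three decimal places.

0.360

Δt = (3.5 − 2)/5 = 0.3.
Right endpoints: 2.3, 2.6, 2.9, 3.2, 3.5.
v(2.3) ≈ 0.317, v(2.6) ≈ 0.273, v(2.9) ≈ 0.235, v(3.2) ≈ 0.202, v(3.5) ≈ 0.174.
Sum = Δt · [v(2.3) + v(2.6) + v(2.9) + v(3.2) + v(3.5)].
Sum ≈ 0.360.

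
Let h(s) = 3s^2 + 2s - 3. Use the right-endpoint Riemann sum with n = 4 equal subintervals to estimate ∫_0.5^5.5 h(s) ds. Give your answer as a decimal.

Δs = (5.5 − 0.5)/4 = 1.25.
Right endpoints: 1.75, 3, 4.25, 5.5.
h(1.75) = 9.6875, h(3) = 30, h(4.25) = 59.6875, h(5.5) = 98.75.
Sum = Δs · [h(1.75) + h(3) + h(4.25) + h(5.5)].
Sum = 247.65625.

247.65625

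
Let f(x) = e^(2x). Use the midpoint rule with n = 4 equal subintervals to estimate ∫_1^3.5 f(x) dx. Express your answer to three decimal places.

510.717

Δx = (3.5 − 1)/4 = 0.625.
Midpoints: 1.3125, 1.9375, 2.5625, 3.1875.
f(1.3125) ≈ 13.805, f(1.9375) ≈ 48.183, f(2.5625) ≈ 168.174, f(3.1875) ≈ 586.985.
Sum = Δx · [f(1.3125) + f(1.9375) + f(2.5625) + f(3.1875)].
Sum ≈ 510.717.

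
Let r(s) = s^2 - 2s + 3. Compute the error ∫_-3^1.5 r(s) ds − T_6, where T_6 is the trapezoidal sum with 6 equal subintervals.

Exact integral: ∫_-3^1.5 r(s) ds = 30.375.
T_6 = 30.796875.
Error = 30.375 − 30.796875 = -0.421875.

-0.421875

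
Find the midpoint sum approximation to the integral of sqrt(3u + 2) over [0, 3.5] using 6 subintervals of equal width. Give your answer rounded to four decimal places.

Δu = (3.5 − 0)/6 = 7/12.
Midpoints: 7/24, 0.875, 35/24, 49/24, 2.625, 77/24.
f(7/24) ≈ 1.6956, f(0.875) ≈ 2.1506, f(35/24) ≈ 2.5249, f(49/24) ≈ 2.8504, f(2.625) ≈ 3.1425, f(77/24) ≈ 3.4095.
Sum = Δu · [f(7/24) + f(0.875) + f(35/24) + ...].
Sum ≈ 9.2012.

9.2012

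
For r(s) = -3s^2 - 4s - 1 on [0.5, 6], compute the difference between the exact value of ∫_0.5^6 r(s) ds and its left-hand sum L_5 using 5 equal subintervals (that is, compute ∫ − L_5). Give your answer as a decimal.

-67.76

Exact integral: ∫_0.5^6 r(s) ds = -292.875.
L_5 = -225.115.
Error = -292.875 − (-225.115) = -67.76.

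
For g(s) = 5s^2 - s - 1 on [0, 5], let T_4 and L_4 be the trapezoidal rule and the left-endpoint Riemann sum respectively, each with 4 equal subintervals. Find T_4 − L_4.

75

T_4 = 197.34375.
L_4 = 122.34375.
T_4 − L_4 = 75.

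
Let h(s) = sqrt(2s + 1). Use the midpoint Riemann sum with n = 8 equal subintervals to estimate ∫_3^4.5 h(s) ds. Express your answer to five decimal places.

Δs = (4.5 − 3)/8 = 0.1875.
Midpoints: 3.09375, 3.28125, 3.46875, 3.65625, 3.84375, 4.03125, 4.21875, 4.40625.
h(3.09375) ≈ 2.68095, h(3.28125) ≈ 2.75000, h(3.46875) ≈ 2.81736, h(3.65625) ≈ 2.88314, h(3.84375) ≈ 2.94746, h(4.03125) ≈ 3.01040, h(4.21875) ≈ 3.07205, h(4.40625) ≈ 3.13249.
Sum = Δs · [h(3.09375) + h(3.28125) + h(3.46875) + ...].
Sum ≈ 4.36760.

4.36760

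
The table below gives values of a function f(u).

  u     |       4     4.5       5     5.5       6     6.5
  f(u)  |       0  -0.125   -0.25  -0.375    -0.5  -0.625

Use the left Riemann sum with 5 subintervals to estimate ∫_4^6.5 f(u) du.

Δu = 0.5.
Sum = 0.5·[0 + (-0.125) + (-0.25) + (-0.375) + (-0.5)] = -0.625.

-0.625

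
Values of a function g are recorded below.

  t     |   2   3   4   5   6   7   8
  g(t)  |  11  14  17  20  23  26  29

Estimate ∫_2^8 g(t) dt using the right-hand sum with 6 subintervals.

129

Δt = 1.
Sum = 1·[14 + 17 + 20 + 23 + 26 + 29] = 129.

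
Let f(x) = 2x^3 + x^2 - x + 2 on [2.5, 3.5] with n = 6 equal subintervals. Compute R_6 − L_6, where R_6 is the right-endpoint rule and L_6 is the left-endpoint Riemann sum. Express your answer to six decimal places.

9.916667

R_6 ≈ 68.62962963.
L_6 ≈ 58.71296296.
R_6 − L_6 ≈ 9.916667.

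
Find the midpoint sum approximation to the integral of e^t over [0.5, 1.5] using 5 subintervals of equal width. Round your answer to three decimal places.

2.828

Δt = (1.5 − 0.5)/5 = 0.2.
Midpoints: 0.6, 0.8, 1, 1.2, 1.4.
f(0.6) ≈ 1.822, f(0.8) ≈ 2.226, f(1) ≈ 2.718, f(1.2) ≈ 3.320, f(1.4) ≈ 4.055.
Sum = Δt · [f(0.6) + f(0.8) + f(1) + f(1.2) + f(1.4)].
Sum ≈ 2.828.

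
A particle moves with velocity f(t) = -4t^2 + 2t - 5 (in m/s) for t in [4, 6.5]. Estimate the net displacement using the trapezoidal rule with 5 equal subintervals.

Δt = (6.5 − 4)/5 = 0.5.
f(4) = -61, f(4.5) = -77, f(5) = -95, f(5.5) = -115, f(6) = -137, f(6.5) = -161.
T_5 = (Δt/2)·[f(t_0) + 2f(t_1) + ... + 2f(t_{4}) + f(t_5)].
Sum = -267.5.

-267.5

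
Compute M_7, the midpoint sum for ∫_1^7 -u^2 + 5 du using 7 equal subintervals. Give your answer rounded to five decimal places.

Δu = (7 − 1)/7 = 6/7.
Midpoints: 10/7, 16/7, 22/7, 4, 34/7, 40/7, 46/7.
f(10/7) = 145/49, f(16/7) = -11/49, f(22/7) = -239/49, f(4) = -11, f(34/7) = -911/49, f(40/7) = -1355/49, f(46/7) = -1871/49.
Sum = Δu · [f(10/7) + f(16/7) + f(22/7) + ...].
Sum ≈ -83.63265.

-83.63265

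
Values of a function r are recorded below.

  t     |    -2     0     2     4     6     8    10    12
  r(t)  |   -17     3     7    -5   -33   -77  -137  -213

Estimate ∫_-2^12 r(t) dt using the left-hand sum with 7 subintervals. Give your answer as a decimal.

Δt = 2.
Sum = 2·[(-17) + 3 + 7 + (-5) + (-33) + (-77) + (-137)] = -518.

-518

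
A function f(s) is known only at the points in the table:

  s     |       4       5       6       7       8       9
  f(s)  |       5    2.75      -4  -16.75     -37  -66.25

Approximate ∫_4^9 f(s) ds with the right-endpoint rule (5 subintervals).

Δs = 1.
Sum = 1·[2.75 + (-4) + (-16.75) + (-37) + (-66.25)] = -121.25.

-121.25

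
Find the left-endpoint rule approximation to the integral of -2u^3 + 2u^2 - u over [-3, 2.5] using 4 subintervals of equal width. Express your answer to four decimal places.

122.9980

Δu = (2.5 − (-3))/4 = 1.375.
Left endpoints: -3, -1.625, -0.25, 1.125.
f(-3) = 75, f(-1.625) = 15.48828125, f(-0.25) = 0.40625, f(1.125) = -1.44140625.
Sum = Δu · [f(-3) + f(-1.625) + f(-0.25) + f(1.125)].
Sum ≈ 122.9980.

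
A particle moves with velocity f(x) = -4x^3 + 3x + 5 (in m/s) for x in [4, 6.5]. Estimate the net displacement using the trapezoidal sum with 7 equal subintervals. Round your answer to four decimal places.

-1480.5357

Δx = (6.5 − 4)/7 = 5/14.
f(4) = -239, f(61/14) = -107292/343, f(33/7) = -137182/343, f(71/14) = -172022/343, f(38/7) = -212187/343, f(81/14) = -258052/343, f(43/7) = -309992/343, f(6.5) = -1074.
T_7 = (Δx/2)·[f(x_0) + 2f(x_1) + ... + 2f(x_{6}) + f(x_7)].
Sum ≈ -1480.5357.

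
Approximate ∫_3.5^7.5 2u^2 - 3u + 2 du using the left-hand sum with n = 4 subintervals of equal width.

Δu = (7.5 − 3.5)/4 = 1.
Left endpoints: 3.5, 4.5, 5.5, 6.5.
f(3.5) = 16, f(4.5) = 29, f(5.5) = 46, f(6.5) = 67.
Sum = Δu · [f(3.5) + f(4.5) + f(5.5) + f(6.5)].
Sum = 158.

158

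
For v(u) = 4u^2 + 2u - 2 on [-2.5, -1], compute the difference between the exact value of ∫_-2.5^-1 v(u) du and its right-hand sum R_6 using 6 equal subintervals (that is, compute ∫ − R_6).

Exact integral: ∫_-2.5^-1 v(u) du = 11.25.
R_6 = 9.0625.
Error = 11.25 − 9.0625 = 2.1875.

2.1875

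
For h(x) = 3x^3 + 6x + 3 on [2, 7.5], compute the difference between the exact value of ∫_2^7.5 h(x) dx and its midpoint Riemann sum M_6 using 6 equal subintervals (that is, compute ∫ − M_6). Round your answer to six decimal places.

Exact integral: ∫_2^7.5 h(x) dx = 2534.296875.
M_6 ≈ 2517.83268229.
Error ≈ 2534.296875 − 2517.83268229 ≈ 16.464193.

16.464193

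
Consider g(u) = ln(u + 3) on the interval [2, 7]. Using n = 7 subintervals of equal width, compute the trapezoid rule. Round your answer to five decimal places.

Δu = (7 − 2)/7 = 5/7.
g(2) ≈ 1.60944, g(19/7) ≈ 1.74297, g(24/7) ≈ 1.86075, g(29/7) ≈ 1.96611, g(34/7) ≈ 2.06142, g(39/7) ≈ 2.14843, g(44/7) ≈ 2.22848, g(7) ≈ 2.30259.
T_7 = (Δu/2)·[g(u_0) + 2g(u_1) + ... + 2g(u_{6}) + g(u_7)].
Sum ≈ 9.97441.

9.97441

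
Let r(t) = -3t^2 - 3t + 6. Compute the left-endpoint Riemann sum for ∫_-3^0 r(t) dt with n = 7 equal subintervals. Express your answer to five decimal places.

Δt = (0 − (-3))/7 = 3/7.
Left endpoints: -3, -18/7, -15/7, -12/7, -9/7, -6/7, -3/7.
r(-3) = -12, r(-18/7) = -300/49, r(-15/7) = -66/49, r(-12/7) = 114/49, r(-9/7) = 240/49, r(-6/7) = 312/49, r(-3/7) = 330/49.
Sum = Δt · [r(-3) + r(-18/7) + r(-15/7) + ...].
Sum ≈ 0.36735.

0.36735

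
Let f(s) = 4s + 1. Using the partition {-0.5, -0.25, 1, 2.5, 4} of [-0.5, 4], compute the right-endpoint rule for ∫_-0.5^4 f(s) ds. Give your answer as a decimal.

48.25

Subinterval widths: 0.25, 1.25, 1.5, 1.5.
Right endpoints: -0.25, 1, 2.5, 4.
f(-0.25) = 0, f(1) = 5, f(2.5) = 11, f(4) = 17.
Sum = Σ Δs_i · f(s_i).
Sum = 48.25.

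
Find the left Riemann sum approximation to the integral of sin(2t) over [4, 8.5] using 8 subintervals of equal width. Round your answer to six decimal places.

Δt = (8.5 − 4)/8 = 0.5625.
Left endpoints: 4, 4.5625, 5.125, 5.6875, 6.25, 6.8125, 7.375, 7.9375.
f(4) ≈ 0.989358, f(4.5625) ≈ 0.295308, f(5.125) ≈ -0.734698, f(5.6875) ≈ -0.928877, f(6.25) ≈ -0.066322, f(6.8125) ≈ 0.871685, f(7.375) ≈ 0.818022, f(7.9375) ≈ -0.166261.
Sum = Δt · [f(4) + f(4.5625) + f(5.125) + ...].
Sum ≈ 0.606495.

0.606495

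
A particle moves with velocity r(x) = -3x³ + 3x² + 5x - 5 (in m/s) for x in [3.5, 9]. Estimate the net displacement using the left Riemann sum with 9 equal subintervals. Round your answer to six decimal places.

-3438.408179

Δx = (9 − 3.5)/9 = 11/18.
Left endpoints: 3.5, 37/9, 85/18, 16/3, 107/18, 59/9, 43/6, 70/9, 151/18.
r(3.5) = -79.375, r(37/9) = -34552/243, r(85/18) = -447895/1944, r(16/3) = -3133/9, r(107/18) = -970901/1944, r(59/9) = -167300/243, r(43/6) = -66193/72, r(70/9) = -290665/243, r(151/18) = -2960713/1944.
Sum = Δx · [r(3.5) + r(37/9) + r(85/18) + ...].
Sum ≈ -3438.408179.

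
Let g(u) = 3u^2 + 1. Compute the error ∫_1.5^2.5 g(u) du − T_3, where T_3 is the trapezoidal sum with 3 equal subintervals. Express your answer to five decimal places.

Exact integral: ∫_1.5^2.5 g(u) du = 13.25.
T_3 ≈ 13.3055556.
Error ≈ 13.25 − 13.3055556 ≈ -0.05556.

-0.05556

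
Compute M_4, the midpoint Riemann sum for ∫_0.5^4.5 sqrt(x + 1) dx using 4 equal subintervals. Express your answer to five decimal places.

7.38233

Δx = (4.5 − 0.5)/4 = 1.
Midpoints: 1, 2, 3, 4.
f(1) ≈ 1.41421, f(2) ≈ 1.73205, f(3) ≈ 2.00000, f(4) ≈ 2.23607.
Sum = Δx · [f(1) + f(2) + f(3) + f(4)].
Sum ≈ 7.38233.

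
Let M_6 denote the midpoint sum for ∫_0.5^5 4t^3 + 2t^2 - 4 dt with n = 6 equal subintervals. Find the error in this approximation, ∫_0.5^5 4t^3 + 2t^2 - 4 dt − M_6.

7.3828125

Exact integral: ∫_0.5^5 f(t) dt = 690.1875.
M_6 = 682.8046875.
Error = 690.1875 − 682.8046875 = 7.3828125.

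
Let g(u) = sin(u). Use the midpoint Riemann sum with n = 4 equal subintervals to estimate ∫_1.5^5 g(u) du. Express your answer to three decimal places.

Δu = (5 − 1.5)/4 = 0.875.
Midpoints: 1.9375, 2.8125, 3.6875, 4.5625.
g(1.9375) ≈ 0.934, g(2.8125) ≈ 0.323, g(3.6875) ≈ -0.519, g(4.5625) ≈ -0.989.
Sum = Δu · [g(1.9375) + g(2.8125) + g(3.6875) + g(4.5625)].
Sum ≈ -0.220.

-0.220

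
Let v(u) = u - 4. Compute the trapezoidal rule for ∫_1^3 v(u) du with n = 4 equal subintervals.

Δu = (3 − 1)/4 = 0.5.
v(1) = -3, v(1.5) = -2.5, v(2) = -2, v(2.5) = -1.5, v(3) = -1.
T_4 = (Δu/2)·[v(u_0) + 2v(u_1) + 2v(u_2) + 2v(u_3) + v(u_4)].
Sum = -4.

-4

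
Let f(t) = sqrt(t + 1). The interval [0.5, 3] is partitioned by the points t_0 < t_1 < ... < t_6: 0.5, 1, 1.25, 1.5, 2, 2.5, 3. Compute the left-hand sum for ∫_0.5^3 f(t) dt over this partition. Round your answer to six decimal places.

Subinterval widths: 0.5, 0.25, 0.25, 0.5, 0.5, 0.5.
Left endpoints: 0.5, 1, 1.25, 1.5, 2, 2.5.
f(0.5) ≈ 1.224745, f(1) ≈ 1.414214, f(1.25) ≈ 1.500000, f(1.5) ≈ 1.581139, f(2) ≈ 1.732051, f(2.5) ≈ 1.870829.
Sum = Σ Δt_i · f(t_i).
Sum ≈ 3.932935.

3.932935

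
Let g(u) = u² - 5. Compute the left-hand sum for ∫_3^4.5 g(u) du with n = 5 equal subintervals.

Δu = (4.5 − 3)/5 = 0.3.
Left endpoints: 3, 3.3, 3.6, 3.9, 4.2.
g(3) = 4, g(3.3) = 5.89, g(3.6) = 7.96, g(3.9) = 10.21, g(4.2) = 12.64.
Sum = Δu · [g(3) + g(3.3) + g(3.6) + g(3.9) + g(4.2)].
Sum = 12.21.

12.21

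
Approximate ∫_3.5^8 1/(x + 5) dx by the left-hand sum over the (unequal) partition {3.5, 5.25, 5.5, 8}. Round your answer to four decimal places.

0.4684

Subinterval widths: 1.75, 0.25, 2.5.
Left endpoints: 3.5, 5.25, 5.5.
f(3.5) = 2/17, f(5.25) = 4/41, f(5.5) = 2/21.
Sum = Σ Δx_i · f(x_i).
Sum ≈ 0.4684.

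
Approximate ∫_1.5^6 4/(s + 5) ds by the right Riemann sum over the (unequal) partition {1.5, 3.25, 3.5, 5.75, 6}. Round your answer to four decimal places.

1.8943

Subinterval widths: 1.75, 0.25, 2.25, 0.25.
Right endpoints: 3.25, 3.5, 5.75, 6.
f(3.25) = 16/33, f(3.5) = 8/17, f(5.75) = 16/43, f(6) = 4/11.
Sum = Σ Δs_i · f(s_i).
Sum ≈ 1.8943.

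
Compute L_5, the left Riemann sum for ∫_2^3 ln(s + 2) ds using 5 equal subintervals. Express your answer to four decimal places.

Δs = (3 − 2)/5 = 0.2.
Left endpoints: 2, 2.2, 2.4, 2.6, 2.8.
f(2) ≈ 1.3863, f(2.2) ≈ 1.4351, f(2.4) ≈ 1.4816, f(2.6) ≈ 1.5261, f(2.8) ≈ 1.5686.
Sum = Δs · [f(2) + f(2.2) + f(2.4) + f(2.6) + f(2.8)].
Sum ≈ 1.4795.

1.4795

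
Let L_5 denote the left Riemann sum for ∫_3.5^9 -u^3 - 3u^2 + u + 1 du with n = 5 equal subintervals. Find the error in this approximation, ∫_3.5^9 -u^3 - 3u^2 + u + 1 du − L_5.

-463.656875

Exact integral: ∫_3.5^9 f(u) du = -2248.984375.
L_5 = -1785.3275.
Error = -2248.984375 − (-1785.3275) = -463.656875.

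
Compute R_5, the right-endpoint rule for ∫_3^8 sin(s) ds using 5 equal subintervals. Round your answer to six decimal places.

-0.348797

Δs = (8 − 3)/5 = 1.
Right endpoints: 4, 5, 6, 7, 8.
f(4) ≈ -0.756802, f(5) ≈ -0.958924, f(6) ≈ -0.279415, f(7) ≈ 0.656987, f(8) ≈ 0.989358.
Sum = Δs · [f(4) + f(5) + f(6) + f(7) + f(8)].
Sum ≈ -0.348797.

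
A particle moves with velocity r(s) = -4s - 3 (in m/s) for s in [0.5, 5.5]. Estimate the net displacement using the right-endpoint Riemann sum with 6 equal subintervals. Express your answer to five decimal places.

-83.33333

Δs = (5.5 − 0.5)/6 = 5/6.
Right endpoints: 4/3, 13/6, 3, 23/6, 14/3, 5.5.
r(4/3) = -25/3, r(13/6) = -35/3, r(3) = -15, r(23/6) = -55/3, r(14/3) = -65/3, r(5.5) = -25.
Sum = Δs · [r(4/3) + r(13/6) + r(3) + ...].
Sum ≈ -83.33333.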